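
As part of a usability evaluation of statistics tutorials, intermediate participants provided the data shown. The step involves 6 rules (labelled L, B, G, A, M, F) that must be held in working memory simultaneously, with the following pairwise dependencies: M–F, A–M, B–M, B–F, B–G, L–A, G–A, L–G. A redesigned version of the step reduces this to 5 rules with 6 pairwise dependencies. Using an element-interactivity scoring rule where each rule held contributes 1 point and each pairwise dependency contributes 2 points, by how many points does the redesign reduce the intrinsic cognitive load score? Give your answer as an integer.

5

Original: 6 × 1 + 8 × 2 = 6 + 16 = 22.
Redesigned: 5 × 1 + 6 × 2 = 5 + 12 = 17.
Reduction = 22 − 17 = 5.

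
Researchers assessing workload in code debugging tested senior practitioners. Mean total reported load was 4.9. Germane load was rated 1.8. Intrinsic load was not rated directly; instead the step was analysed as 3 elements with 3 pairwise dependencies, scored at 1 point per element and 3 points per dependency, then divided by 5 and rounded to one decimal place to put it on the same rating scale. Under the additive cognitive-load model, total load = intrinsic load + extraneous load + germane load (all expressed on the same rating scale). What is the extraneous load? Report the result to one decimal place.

0.7

Intrinsic (element-interactivity): (3 × 1 + 3 × 3) / 5 = 12 / 5 = 2.4000 → 2.4.
extraneous load = total − intrinsic − germane
             = 4.9 − 2.4 − 1.8 = 0.7.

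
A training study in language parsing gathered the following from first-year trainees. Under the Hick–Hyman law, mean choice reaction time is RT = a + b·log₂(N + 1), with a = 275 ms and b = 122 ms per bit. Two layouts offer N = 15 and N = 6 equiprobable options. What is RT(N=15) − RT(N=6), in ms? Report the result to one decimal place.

145.5

RT(15) = 275 + 122·log₂(16) = 275 + 122·4.0000 = 763.0000 ms.
RT(6) = 275 + 122·log₂(7) = 275 + 122·2.8074 = 617.5028 ms.
Difference = 763.0000 − 617.5028 = 145.4972 ≈ 145.5 ms.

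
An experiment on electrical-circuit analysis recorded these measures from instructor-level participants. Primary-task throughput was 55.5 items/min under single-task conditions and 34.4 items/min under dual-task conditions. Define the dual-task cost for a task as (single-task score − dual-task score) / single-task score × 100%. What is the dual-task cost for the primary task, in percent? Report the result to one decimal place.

Cost = (55.5 − 34.4) / 55.5 × 100%
     = 21.1000 / 55.5 × 100% = 38.0180%.
≈ 38.0%.

38.0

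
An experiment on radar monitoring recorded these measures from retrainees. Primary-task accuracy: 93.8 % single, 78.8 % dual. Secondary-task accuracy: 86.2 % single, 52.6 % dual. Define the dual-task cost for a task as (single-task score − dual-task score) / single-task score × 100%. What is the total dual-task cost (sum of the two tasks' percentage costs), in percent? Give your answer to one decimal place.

55.0

Primary cost = (93.8 − 78.8) / 93.8 × 100% = 15.9915%.
Secondary cost = (86.2 − 52.6) / 86.2 × 100% = 38.9791%.
Total = 15.9915% + 38.9791% = 54.9706% ≈ 55.0%.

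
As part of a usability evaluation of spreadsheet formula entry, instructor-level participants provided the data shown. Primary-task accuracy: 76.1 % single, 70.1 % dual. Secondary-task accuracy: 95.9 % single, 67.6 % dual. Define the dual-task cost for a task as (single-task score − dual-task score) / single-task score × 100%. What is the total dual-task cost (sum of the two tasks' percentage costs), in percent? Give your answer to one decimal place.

37.4

Primary cost = (76.1 − 70.1) / 76.1 × 100% = 7.8844%.
Secondary cost = (95.9 − 67.6) / 95.9 × 100% = 29.5099%.
Total = 7.8844% + 29.5099% = 37.3943% ≈ 37.4%.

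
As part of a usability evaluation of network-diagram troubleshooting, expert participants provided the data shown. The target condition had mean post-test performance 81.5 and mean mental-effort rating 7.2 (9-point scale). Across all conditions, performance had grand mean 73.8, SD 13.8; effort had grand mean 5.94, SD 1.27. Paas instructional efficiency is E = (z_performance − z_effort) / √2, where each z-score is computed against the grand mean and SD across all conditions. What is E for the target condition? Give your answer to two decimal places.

-0.31

z_performance = (81.5 − 73.8) / 13.8 = 7.7000 / 13.8 = 0.5580.
z_effort = (7.2 − 5.94) / 1.27 = 1.2600 / 1.27 = 0.9921.
z_P − z_E = 0.5580 − 0.9921 = -0.4341.
E = -0.4341 / √2 = -0.4341 / 1.41421 = -0.3070 ≈ -0.31.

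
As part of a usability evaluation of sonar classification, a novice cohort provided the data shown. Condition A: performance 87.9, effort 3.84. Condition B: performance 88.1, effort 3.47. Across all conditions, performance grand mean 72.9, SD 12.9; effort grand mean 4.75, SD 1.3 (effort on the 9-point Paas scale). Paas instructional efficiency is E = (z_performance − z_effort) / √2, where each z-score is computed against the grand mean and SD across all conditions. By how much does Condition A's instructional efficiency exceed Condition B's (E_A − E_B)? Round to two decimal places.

Condition A: z_P = (87.9 − 72.9)/12.9 = 1.1628; z_E = (3.84 − 4.75)/1.3 = -0.7000; E_A = (1.1628 − (-0.7000))/√2 = 1.3172.
Condition B: z_P = (88.1 − 72.9)/12.9 = 1.1783; z_E = (3.47 − 4.75)/1.3 = -0.9846; E_B = (1.1783 − (-0.9846))/√2 = 1.5294.
E_A − E_B = 1.3172 − 1.5294 = -0.2122 ≈ -0.21.

-0.21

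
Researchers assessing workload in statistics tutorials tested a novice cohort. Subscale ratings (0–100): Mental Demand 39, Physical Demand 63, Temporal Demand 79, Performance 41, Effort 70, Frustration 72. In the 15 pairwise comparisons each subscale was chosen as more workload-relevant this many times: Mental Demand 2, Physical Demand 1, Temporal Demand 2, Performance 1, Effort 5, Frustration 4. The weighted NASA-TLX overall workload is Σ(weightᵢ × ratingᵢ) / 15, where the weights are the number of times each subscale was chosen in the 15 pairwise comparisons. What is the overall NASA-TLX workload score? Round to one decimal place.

The tallies are the weights (they sum to 15).
Weighted sum = 2·39 + 1·63 + 2·79 + 1·41 + 5·70 + 4·72
            = 78 + 63 + 158 + 41 + 350 + 288 = 978.
Overall workload = 978 / 15 = 65.2000 ≈ 65.2.

65.2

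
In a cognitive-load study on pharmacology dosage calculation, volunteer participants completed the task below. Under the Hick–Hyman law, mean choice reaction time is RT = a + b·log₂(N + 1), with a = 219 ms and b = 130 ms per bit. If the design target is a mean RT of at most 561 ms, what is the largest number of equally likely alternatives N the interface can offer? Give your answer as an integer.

Set 219 + 130·log₂(N + 1) ≤ 561.
log₂(N + 1) ≤ (561 − 219) / 130 = 2.6308.
N + 1 ≤ 2^2.6308 = 6.1937.
N ≤ 5.1937, so the largest integer N is 5.

5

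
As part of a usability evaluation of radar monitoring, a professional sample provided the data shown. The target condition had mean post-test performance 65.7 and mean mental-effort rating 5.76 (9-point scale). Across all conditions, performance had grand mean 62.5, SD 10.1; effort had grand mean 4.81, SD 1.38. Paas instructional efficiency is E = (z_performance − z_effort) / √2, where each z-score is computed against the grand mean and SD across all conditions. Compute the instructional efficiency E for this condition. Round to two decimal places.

z_performance = (65.7 − 62.5) / 10.1 = 3.2000 / 10.1 = 0.3168.
z_effort = (5.76 − 4.81) / 1.38 = 0.9500 / 1.38 = 0.6884.
z_P − z_E = 0.3168 − 0.6884 = -0.3716.
E = -0.3716 / √2 = -0.3716 / 1.41421 = -0.2628 ≈ -0.26.

-0.26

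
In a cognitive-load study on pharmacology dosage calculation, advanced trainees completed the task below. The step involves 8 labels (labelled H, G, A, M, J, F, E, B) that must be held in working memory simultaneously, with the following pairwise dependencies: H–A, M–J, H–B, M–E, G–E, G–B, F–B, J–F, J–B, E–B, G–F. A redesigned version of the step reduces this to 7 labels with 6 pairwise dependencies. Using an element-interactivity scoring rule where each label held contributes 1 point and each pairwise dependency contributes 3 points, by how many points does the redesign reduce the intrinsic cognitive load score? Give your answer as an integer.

16

Original: 8 × 1 + 11 × 3 = 8 + 33 = 41.
Redesigned: 7 × 1 + 6 × 3 = 7 + 18 = 25.
Reduction = 41 − 25 = 16.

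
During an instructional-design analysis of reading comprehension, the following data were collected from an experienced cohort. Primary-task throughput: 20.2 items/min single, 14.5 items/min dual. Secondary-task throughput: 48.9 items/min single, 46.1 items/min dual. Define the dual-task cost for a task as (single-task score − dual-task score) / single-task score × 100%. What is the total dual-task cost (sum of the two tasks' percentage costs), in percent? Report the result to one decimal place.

33.9

Primary cost = (20.2 − 14.5) / 20.2 × 100% = 28.2178%.
Secondary cost = (48.9 − 46.1) / 48.9 × 100% = 5.7260%.
Total = 28.2178% + 5.7260% = 33.9438% ≈ 33.9%.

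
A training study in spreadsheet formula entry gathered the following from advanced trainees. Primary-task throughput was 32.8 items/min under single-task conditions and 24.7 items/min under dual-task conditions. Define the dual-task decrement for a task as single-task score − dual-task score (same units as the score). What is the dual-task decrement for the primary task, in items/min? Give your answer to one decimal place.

8.1

Decrement = 32.8 − 24.7 = 8.1000 items/min ≈ 8.1 items/min.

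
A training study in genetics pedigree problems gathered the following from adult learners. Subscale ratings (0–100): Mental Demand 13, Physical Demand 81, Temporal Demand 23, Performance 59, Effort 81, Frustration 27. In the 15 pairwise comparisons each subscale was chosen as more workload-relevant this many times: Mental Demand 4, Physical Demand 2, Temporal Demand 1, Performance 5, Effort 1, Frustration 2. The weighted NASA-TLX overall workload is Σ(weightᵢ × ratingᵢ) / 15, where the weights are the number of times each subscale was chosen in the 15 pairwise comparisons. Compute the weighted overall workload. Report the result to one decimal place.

44.5

The tallies are the weights (they sum to 15).
Weighted sum = 4·13 + 2·81 + 1·23 + 5·59 + 1·81 + 2·27
            = 52 + 162 + 23 + 295 + 81 + 54 = 667.
Overall workload = 667 / 15 = 44.4667 ≈ 44.5.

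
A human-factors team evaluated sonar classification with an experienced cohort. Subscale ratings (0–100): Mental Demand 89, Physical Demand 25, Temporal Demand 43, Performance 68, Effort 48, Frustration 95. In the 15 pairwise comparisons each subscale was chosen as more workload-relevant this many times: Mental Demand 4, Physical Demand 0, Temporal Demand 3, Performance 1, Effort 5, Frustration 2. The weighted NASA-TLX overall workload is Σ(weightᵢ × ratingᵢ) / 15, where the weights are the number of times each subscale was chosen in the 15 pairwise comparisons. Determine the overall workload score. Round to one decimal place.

The tallies are the weights (they sum to 15).
Weighted sum = 4·89 + 0·25 + 3·43 + 1·68 + 5·48 + 2·95
            = 356 + 0 + 129 + 68 + 240 + 190 = 983.
Overall workload = 983 / 15 = 65.5333 ≈ 65.5.

65.5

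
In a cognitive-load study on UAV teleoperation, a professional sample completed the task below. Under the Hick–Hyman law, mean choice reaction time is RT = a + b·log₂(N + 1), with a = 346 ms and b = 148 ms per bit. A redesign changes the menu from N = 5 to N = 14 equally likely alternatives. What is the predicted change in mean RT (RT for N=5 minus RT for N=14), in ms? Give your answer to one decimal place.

RT(5) = 346 + 148·log₂(6) = 346 + 148·2.5850 = 728.5800 ms.
RT(14) = 346 + 148·log₂(15) = 346 + 148·3.9069 = 924.2212 ms.
Difference = 728.5800 − 924.2212 = -195.6412 ≈ -195.6 ms.

-195.6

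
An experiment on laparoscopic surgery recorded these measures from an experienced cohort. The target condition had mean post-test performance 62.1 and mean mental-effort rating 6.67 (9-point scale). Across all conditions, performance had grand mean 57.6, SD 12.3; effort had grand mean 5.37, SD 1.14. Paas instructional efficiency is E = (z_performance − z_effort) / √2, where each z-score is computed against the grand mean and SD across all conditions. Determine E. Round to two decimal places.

-0.55

z_performance = (62.1 − 57.6) / 12.3 = 4.5000 / 12.3 = 0.3659.
z_effort = (6.67 − 5.37) / 1.14 = 1.3000 / 1.14 = 1.1404.
z_P − z_E = 0.3659 − 1.1404 = -0.7745.
E = -0.7745 / √2 = -0.7745 / 1.41421 = -0.5477 ≈ -0.55.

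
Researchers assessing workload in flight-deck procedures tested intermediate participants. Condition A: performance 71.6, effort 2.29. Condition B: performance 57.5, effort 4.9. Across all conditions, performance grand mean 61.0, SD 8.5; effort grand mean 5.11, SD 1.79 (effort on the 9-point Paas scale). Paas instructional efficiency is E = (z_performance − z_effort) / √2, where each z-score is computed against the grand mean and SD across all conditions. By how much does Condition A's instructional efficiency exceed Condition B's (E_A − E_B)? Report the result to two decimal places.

2.20

Condition A: z_P = (71.6 − 61.0)/8.5 = 1.2471; z_E = (2.29 − 5.11)/1.79 = -1.5754; E_A = (1.2471 − (-1.5754))/√2 = 1.9958.
Condition B: z_P = (57.5 − 61.0)/8.5 = -0.4118; z_E = (4.9 − 5.11)/1.79 = -0.1173; E_B = (-0.4118 − (-0.1173))/√2 = -0.2082.
E_A − E_B = 1.9958 − (-0.2082) = 2.2040 ≈ 2.20.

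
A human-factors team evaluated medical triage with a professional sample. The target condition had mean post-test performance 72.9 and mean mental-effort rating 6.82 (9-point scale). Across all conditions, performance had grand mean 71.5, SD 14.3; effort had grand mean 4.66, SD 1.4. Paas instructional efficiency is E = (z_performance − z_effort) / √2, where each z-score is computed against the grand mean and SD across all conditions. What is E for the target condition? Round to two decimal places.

-1.02

z_performance = (72.9 − 71.5) / 14.3 = 1.4000 / 14.3 = 0.0979.
z_effort = (6.82 − 4.66) / 1.4 = 2.1600 / 1.4 = 1.5429.
z_P − z_E = 0.0979 − 1.5429 = -1.4450.
E = -1.4450 / √2 = -1.4450 / 1.41421 = -1.0218 ≈ -1.02.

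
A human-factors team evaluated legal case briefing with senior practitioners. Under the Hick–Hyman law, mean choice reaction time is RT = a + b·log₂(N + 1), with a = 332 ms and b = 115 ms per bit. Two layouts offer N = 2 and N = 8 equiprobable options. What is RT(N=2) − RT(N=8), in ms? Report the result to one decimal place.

-182.3

RT(2) = 332 + 115·log₂(3) = 332 + 115·1.5850 = 514.2750 ms.
RT(8) = 332 + 115·log₂(9) = 332 + 115·3.1699 = 696.5385 ms.
Difference = 514.2750 − 696.5385 = -182.2635 ≈ -182.3 ms.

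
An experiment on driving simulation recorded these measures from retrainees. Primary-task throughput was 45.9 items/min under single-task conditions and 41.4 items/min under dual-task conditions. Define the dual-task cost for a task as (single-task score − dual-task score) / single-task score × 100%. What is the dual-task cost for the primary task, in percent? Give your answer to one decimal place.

Cost = (45.9 − 41.4) / 45.9 × 100%
     = 4.5000 / 45.9 × 100% = 9.8039%.
≈ 9.8%.

9.8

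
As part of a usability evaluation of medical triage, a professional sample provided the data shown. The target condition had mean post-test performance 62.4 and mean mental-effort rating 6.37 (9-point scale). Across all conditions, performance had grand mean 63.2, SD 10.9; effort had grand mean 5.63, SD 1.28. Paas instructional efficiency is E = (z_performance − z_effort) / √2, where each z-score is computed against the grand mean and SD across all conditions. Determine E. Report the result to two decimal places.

z_performance = (62.4 − 63.2) / 10.9 = -0.8000 / 10.9 = -0.0734.
z_effort = (6.37 − 5.63) / 1.28 = 0.7400 / 1.28 = 0.5781.
z_P − z_E = -0.0734 − 0.5781 = -0.6515.
E = -0.6515 / √2 = -0.6515 / 1.41421 = -0.4607 ≈ -0.46.

-0.46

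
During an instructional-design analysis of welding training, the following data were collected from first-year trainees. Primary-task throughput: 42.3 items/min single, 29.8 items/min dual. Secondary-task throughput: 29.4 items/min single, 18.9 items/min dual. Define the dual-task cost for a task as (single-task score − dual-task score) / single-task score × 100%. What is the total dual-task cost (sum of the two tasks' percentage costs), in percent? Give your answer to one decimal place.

Primary cost = (42.3 − 29.8) / 42.3 × 100% = 29.5508%.
Secondary cost = (29.4 − 18.9) / 29.4 × 100% = 35.7143%.
Total = 29.5508% + 35.7143% = 65.2651% ≈ 65.3%.

65.3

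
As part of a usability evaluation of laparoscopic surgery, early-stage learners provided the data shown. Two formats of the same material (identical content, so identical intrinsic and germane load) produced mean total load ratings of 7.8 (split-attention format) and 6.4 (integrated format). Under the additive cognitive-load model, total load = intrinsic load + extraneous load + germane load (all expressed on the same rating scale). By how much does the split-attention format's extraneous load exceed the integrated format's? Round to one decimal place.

Intrinsic and germane load are equal across formats, so the difference in total load equals the difference in extraneous load.
Extraneous-load difference = 7.8 − 6.4 = 1.4.

1.4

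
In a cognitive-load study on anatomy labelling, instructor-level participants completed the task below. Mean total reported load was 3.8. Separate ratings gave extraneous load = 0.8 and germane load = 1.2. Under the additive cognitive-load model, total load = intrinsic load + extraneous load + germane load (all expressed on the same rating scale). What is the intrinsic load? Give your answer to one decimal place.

intrinsic load = total − extraneous − germane
             = 3.8 − 0.8 − 1.2 = 1.8.

1.8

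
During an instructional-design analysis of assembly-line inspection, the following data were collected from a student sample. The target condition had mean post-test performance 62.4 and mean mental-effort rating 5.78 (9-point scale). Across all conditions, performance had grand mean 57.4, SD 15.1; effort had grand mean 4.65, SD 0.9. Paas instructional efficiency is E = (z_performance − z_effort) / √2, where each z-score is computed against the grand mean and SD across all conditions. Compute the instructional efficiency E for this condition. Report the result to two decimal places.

z_performance = (62.4 − 57.4) / 15.1 = 5.0000 / 15.1 = 0.3311.
z_effort = (5.78 − 4.65) / 0.9 = 1.1300 / 0.9 = 1.2556.
z_P − z_E = 0.3311 − 1.2556 = -0.9245.
E = -0.9245 / √2 = -0.9245 / 1.41421 = -0.6537 ≈ -0.65.

-0.65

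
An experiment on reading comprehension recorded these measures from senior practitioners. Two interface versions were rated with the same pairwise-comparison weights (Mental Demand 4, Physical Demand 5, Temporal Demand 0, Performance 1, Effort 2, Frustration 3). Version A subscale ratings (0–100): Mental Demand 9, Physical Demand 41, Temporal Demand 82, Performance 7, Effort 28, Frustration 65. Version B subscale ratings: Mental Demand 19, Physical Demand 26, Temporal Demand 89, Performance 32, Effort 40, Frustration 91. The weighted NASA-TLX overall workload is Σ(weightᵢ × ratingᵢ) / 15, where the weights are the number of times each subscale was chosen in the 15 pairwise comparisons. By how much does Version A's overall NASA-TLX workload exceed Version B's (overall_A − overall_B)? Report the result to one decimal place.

Version A weighted sum = 4·9 + 5·41 + 0·82 + 1·7 + 2·28 + 3·65 = 36 + 205 + 0 + 7 + 56 + 195 = 499; overall_A = 499/15 = 33.2667.
Version B weighted sum = 4·19 + 5·26 + 0·89 + 1·32 + 2·40 + 3·91 = 76 + 130 + 0 + 32 + 80 + 273 = 591; overall_B = 591/15 = 39.4000.
Difference = 33.2667 − 39.4000 = -6.1333 ≈ -6.1.

-6.1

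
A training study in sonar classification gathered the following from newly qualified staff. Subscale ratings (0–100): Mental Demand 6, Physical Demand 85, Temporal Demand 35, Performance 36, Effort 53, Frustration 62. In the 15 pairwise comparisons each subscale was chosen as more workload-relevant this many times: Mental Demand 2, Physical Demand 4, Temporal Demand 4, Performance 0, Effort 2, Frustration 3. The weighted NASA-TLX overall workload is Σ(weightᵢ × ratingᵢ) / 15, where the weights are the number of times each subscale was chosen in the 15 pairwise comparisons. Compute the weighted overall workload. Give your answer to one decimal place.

52.3

The tallies are the weights (they sum to 15).
Weighted sum = 2·6 + 4·85 + 4·35 + 0·36 + 2·53 + 3·62
            = 12 + 340 + 140 + 0 + 106 + 186 = 784.
Overall workload = 784 / 15 = 52.2667 ≈ 52.3.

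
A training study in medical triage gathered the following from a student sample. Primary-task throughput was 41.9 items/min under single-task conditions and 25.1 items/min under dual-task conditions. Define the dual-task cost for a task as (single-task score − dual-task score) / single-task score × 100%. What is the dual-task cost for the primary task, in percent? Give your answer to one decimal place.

Cost = (41.9 − 25.1) / 41.9 × 100%
     = 16.8000 / 41.9 × 100% = 40.0955%.
≈ 40.1%.

40.1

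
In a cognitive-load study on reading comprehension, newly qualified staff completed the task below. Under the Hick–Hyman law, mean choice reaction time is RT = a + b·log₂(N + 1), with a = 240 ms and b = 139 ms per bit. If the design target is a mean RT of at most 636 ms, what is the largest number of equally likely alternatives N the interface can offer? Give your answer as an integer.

Set 240 + 139·log₂(N + 1) ≤ 636.
log₂(N + 1) ≤ (636 − 240) / 139 = 2.8489.
N + 1 ≤ 2^2.8489 = 7.2045.
N ≤ 6.2045, so the largest integer N is 6.

6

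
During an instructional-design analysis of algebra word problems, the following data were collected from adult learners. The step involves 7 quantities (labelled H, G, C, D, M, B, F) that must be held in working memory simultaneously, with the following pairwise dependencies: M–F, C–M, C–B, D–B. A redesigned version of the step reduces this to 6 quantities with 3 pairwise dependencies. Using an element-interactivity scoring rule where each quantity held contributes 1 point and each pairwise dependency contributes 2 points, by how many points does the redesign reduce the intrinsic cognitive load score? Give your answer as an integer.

3

Original: 7 × 1 + 4 × 2 = 7 + 8 = 15.
Redesigned: 6 × 1 + 3 × 2 = 6 + 6 = 12.
Reduction = 15 − 12 = 3.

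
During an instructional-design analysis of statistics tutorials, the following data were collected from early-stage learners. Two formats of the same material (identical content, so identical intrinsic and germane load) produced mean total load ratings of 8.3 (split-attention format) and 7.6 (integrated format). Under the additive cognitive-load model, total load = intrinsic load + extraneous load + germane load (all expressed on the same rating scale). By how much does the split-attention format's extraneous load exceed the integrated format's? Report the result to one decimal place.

Intrinsic and germane load are equal across formats, so the difference in total load equals the difference in extraneous load.
Extraneous-load difference = 8.3 − 7.6 = 0.7.

0.7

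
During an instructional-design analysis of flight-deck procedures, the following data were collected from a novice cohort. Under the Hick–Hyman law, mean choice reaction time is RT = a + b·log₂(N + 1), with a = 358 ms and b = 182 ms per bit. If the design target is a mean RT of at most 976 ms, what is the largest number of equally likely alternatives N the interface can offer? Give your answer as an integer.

9

Set 358 + 182·log₂(N + 1) ≤ 976.
log₂(N + 1) ≤ (976 − 358) / 182 = 3.3956.
N + 1 ≤ 2^3.3956 = 10.5239.
N ≤ 9.5239, so the largest integer N is 9.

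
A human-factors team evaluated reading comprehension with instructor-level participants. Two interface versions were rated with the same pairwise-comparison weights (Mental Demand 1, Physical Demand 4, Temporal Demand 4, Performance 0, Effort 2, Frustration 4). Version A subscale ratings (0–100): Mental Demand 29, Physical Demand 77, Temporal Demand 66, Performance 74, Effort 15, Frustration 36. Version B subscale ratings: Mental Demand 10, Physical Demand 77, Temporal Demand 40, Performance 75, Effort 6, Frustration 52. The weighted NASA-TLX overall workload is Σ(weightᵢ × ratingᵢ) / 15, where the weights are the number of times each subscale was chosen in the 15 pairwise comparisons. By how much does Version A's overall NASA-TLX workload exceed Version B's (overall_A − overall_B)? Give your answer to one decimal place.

5.1

Version A weighted sum = 1·29 + 4·77 + 4·66 + 0·74 + 2·15 + 4·36 = 29 + 308 + 264 + 0 + 30 + 144 = 775; overall_A = 775/15 = 51.6667.
Version B weighted sum = 1·10 + 4·77 + 4·40 + 0·75 + 2·6 + 4·52 = 10 + 308 + 160 + 0 + 12 + 208 = 698; overall_B = 698/15 = 46.5333.
Difference = 51.6667 − 46.5333 = 5.1334 ≈ 5.1.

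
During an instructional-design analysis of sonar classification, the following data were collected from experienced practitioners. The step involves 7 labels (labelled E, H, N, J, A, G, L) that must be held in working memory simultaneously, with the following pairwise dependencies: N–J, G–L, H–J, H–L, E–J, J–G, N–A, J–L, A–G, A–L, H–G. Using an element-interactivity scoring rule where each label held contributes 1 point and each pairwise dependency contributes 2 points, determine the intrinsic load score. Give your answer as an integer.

29

Count of labels held simultaneously: 7.
Count of pairwise dependencies listed: 11.
Element contribution: 7 × 1 = 7.
Interaction contribution: 11 × 2 = 22.
Intrinsic load = 7 + 22 = 29.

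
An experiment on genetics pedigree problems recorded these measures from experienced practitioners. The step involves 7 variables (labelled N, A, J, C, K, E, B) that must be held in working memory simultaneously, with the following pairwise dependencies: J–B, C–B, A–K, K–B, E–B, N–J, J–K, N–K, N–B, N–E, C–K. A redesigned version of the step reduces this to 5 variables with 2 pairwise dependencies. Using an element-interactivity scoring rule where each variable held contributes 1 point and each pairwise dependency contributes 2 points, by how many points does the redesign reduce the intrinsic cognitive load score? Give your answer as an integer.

Original: 7 × 1 + 11 × 2 = 7 + 22 = 29.
Redesigned: 5 × 1 + 2 × 2 = 5 + 4 = 9.
Reduction = 29 − 9 = 20.

20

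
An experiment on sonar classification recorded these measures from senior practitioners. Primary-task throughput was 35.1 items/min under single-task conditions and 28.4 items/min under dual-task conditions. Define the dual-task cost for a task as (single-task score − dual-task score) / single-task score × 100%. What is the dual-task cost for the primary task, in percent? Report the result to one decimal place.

Cost = (35.1 − 28.4) / 35.1 × 100%
     = 6.7000 / 35.1 × 100% = 19.0883%.
≈ 19.1%.

19.1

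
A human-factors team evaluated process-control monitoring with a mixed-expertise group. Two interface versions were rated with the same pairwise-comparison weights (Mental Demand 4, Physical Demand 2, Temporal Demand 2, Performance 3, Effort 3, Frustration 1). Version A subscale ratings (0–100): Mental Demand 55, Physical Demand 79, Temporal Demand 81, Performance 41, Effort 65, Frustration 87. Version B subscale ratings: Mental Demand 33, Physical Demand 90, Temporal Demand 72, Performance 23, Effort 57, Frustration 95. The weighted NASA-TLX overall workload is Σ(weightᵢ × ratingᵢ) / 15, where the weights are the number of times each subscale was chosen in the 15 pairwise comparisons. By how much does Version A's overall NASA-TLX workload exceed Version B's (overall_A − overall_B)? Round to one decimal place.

Version A weighted sum = 4·55 + 2·79 + 2·81 + 3·41 + 3·65 + 1·87 = 220 + 158 + 162 + 123 + 195 + 87 = 945; overall_A = 945/15 = 63.0000.
Version B weighted sum = 4·33 + 2·90 + 2·72 + 3·23 + 3·57 + 1·95 = 132 + 180 + 144 + 69 + 171 + 95 = 791; overall_B = 791/15 = 52.7333.
Difference = 63.0000 − 52.7333 = 10.2667 ≈ 10.3.

10.3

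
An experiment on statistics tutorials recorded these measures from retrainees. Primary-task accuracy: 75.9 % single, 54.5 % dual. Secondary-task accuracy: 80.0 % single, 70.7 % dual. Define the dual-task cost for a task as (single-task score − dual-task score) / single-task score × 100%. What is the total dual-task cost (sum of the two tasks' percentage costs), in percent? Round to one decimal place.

Primary cost = (75.9 − 54.5) / 75.9 × 100% = 28.1950%.
Secondary cost = (80.0 − 70.7) / 80.0 × 100% = 11.6250%.
Total = 28.1950% + 11.6250% = 39.8200% ≈ 39.8%.

39.8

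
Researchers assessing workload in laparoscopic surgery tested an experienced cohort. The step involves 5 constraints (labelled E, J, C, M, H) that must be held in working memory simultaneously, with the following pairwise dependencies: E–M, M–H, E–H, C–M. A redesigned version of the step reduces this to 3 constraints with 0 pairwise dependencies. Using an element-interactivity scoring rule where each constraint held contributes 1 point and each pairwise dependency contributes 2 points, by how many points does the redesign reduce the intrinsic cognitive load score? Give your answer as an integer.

10

Original: 5 × 1 + 4 × 2 = 5 + 8 = 13.
Redesigned: 3 × 1 + 0 × 2 = 3 + 0 = 3.
Reduction = 13 − 3 = 10.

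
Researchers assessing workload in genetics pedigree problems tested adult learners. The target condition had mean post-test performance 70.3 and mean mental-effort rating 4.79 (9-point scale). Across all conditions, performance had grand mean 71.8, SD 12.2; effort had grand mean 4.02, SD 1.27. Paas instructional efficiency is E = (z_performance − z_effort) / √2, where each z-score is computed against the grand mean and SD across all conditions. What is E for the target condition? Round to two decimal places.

-0.52

z_performance = (70.3 − 71.8) / 12.2 = -1.5000 / 12.2 = -0.1230.
z_effort = (4.79 − 4.02) / 1.27 = 0.7700 / 1.27 = 0.6063.
z_P − z_E = -0.1230 − 0.6063 = -0.7293.
E = -0.7293 / √2 = -0.7293 / 1.41421 = -0.5157 ≈ -0.52.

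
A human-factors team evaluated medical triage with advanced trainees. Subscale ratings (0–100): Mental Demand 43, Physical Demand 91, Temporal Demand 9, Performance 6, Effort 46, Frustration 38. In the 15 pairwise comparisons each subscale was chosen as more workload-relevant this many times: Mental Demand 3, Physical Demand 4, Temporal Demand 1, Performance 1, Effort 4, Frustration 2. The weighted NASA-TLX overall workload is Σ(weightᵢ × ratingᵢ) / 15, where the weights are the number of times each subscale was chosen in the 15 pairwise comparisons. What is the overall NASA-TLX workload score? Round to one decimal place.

51.2

The tallies are the weights (they sum to 15).
Weighted sum = 3·43 + 4·91 + 1·9 + 1·6 + 4·46 + 2·38
            = 129 + 364 + 9 + 6 + 184 + 76 = 768.
Overall workload = 768 / 15 = 51.2000 ≈ 51.2.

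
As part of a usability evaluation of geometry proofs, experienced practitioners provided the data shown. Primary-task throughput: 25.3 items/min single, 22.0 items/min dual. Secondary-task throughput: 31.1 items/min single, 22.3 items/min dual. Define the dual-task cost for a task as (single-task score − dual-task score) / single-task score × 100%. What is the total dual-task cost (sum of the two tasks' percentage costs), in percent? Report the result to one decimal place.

41.3

Primary cost = (25.3 − 22.0) / 25.3 × 100% = 13.0435%.
Secondary cost = (31.1 − 22.3) / 31.1 × 100% = 28.2958%.
Total = 13.0435% + 28.2958% = 41.3393% ≈ 41.3%.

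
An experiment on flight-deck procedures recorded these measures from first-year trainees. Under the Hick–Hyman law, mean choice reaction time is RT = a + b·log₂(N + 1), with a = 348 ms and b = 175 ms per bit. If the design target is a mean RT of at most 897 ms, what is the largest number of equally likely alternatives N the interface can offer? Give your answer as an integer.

Set 348 + 175·log₂(N + 1) ≤ 897.
log₂(N + 1) ≤ (897 − 348) / 175 = 3.1371.
N + 1 ≤ 2^3.1371 = 8.7975.
N ≤ 7.7975, so the largest integer N is 7.

7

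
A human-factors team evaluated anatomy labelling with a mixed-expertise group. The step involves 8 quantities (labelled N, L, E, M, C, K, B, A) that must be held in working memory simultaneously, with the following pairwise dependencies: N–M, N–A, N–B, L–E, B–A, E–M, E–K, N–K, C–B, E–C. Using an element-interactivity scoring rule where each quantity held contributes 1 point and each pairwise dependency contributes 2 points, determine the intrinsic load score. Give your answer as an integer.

28

Count of quantities held simultaneously: 8.
Count of pairwise dependencies listed: 10.
Element contribution: 8 × 1 = 8.
Interaction contribution: 10 × 2 = 20.
Intrinsic load = 8 + 20 = 28.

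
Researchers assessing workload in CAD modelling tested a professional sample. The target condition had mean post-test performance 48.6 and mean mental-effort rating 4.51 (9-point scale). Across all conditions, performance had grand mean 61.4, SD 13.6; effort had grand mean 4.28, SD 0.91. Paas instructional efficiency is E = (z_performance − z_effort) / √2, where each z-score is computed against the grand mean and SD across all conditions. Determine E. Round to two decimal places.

z_performance = (48.6 − 61.4) / 13.6 = -12.8000 / 13.6 = -0.9412.
z_effort = (4.51 − 4.28) / 0.91 = 0.2300 / 0.91 = 0.2527.
z_P − z_E = -0.9412 − 0.2527 = -1.1939.
E = -1.1939 / √2 = -1.1939 / 1.41421 = -0.8442 ≈ -0.84.

-0.84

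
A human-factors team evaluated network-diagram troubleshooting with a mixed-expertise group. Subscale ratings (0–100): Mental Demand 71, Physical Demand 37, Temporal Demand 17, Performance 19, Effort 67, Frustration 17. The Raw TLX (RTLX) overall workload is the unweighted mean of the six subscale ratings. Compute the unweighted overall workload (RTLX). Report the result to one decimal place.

38.0

Sum of ratings = 71 + 37 + 17 + 19 + 67 + 17 = 228.
RTLX = 228 / 6 = 38.0000 ≈ 38.0.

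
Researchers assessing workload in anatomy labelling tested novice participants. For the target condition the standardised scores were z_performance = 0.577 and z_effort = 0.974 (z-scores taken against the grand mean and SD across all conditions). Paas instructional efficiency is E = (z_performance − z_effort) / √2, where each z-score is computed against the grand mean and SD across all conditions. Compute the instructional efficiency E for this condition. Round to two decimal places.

z_P − z_E = 0.577 − 0.974 = -0.3970.
E = -0.3970 / √2 = -0.3970 / 1.41421 = -0.2807 ≈ -0.28.

-0.28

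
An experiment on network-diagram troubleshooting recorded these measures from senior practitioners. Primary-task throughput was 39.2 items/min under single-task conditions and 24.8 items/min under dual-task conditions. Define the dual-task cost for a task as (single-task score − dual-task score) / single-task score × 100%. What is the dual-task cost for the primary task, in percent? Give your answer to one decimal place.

36.7

Cost = (39.2 − 24.8) / 39.2 × 100%
     = 14.4000 / 39.2 × 100% = 36.7347%.
≈ 36.7%.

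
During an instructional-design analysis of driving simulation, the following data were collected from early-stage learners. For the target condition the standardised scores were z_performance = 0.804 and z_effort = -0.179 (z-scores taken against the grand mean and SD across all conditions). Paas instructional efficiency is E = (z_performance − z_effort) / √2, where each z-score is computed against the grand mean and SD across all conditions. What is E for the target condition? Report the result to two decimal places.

0.70

z_P − z_E = 0.804 − (-0.179) = 0.9830.
E = 0.9830 / √2 = 0.9830 / 1.41421 = 0.6951 ≈ 0.70.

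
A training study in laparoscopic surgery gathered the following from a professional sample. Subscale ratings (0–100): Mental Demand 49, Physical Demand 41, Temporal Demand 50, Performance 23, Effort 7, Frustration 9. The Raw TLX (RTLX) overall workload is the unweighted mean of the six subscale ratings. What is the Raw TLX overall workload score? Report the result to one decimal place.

29.8

Sum of ratings = 49 + 41 + 50 + 23 + 7 + 9 = 179.
RTLX = 179 / 6 = 29.8333 ≈ 29.8.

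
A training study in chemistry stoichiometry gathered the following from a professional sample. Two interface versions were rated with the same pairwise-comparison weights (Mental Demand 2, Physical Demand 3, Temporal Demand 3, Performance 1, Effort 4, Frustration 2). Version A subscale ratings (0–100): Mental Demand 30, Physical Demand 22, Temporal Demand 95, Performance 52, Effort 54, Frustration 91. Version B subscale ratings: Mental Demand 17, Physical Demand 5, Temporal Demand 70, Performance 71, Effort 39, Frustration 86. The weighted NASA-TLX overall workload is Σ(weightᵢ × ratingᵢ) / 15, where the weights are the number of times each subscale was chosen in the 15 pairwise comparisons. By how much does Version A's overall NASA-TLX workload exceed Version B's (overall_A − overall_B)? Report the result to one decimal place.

Version A weighted sum = 2·30 + 3·22 + 3·95 + 1·52 + 4·54 + 2·91 = 60 + 66 + 285 + 52 + 216 + 182 = 861; overall_A = 861/15 = 57.4000.
Version B weighted sum = 2·17 + 3·5 + 3·70 + 1·71 + 4·39 + 2·86 = 34 + 15 + 210 + 71 + 156 + 172 = 658; overall_B = 658/15 = 43.8667.
Difference = 57.4000 − 43.8667 = 13.5333 ≈ 13.5.

13.5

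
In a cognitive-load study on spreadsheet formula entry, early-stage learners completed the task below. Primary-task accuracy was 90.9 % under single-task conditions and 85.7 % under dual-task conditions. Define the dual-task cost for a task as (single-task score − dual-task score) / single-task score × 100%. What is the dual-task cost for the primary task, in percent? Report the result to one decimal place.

Cost = (90.9 − 85.7) / 90.9 × 100%
     = 5.2000 / 90.9 × 100% = 5.7206%.
≈ 5.7%.

5.7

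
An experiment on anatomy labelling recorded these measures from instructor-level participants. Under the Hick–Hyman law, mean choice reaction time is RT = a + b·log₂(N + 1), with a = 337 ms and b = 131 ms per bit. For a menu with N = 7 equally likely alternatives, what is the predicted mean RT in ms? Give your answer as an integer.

730

log₂(7 + 1) = log₂(8) = 3.0000.
RT = 337 + 131 × 3.0000 = 337 + 393.0000 = 730.0000 ms.
≈ 730 ms.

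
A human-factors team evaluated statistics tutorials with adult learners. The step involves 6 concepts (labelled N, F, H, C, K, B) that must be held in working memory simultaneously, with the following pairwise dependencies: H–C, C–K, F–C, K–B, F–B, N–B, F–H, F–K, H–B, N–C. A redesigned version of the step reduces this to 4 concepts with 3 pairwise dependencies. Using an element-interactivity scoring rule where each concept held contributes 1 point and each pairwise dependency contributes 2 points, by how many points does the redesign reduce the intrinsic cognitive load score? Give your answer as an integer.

16

Original: 6 × 1 + 10 × 2 = 6 + 20 = 26.
Redesigned: 4 × 1 + 3 × 2 = 4 + 6 = 10.
Reduction = 26 − 10 = 16.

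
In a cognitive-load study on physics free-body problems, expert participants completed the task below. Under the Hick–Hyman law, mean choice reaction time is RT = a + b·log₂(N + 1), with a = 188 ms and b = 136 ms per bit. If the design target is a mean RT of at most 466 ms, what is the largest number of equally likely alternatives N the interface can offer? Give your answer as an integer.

3

Set 188 + 136·log₂(N + 1) ≤ 466.
log₂(N + 1) ≤ (466 − 188) / 136 = 2.0441.
N + 1 ≤ 2^2.0441 = 4.1242.
N ≤ 3.1242, so the largest integer N is 3.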